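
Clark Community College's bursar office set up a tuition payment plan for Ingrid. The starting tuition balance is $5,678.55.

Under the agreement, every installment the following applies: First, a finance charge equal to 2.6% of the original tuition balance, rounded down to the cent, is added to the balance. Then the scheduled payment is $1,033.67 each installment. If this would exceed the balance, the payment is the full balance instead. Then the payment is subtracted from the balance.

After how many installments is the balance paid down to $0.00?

# | Opening | Interest | Payment | End bal
1 | $5,678.55 | $147.64 | $1,033.67 | $4,792.52
2 | $4,792.52 | $147.64 | $1,033.67 | $3,906.49
3 | $3,906.49 | $147.64 | $1,033.67 | $3,020.46
4 | $3,020.46 | $147.64 | $1,033.67 | $2,134.43
5 | $2,134.43 | $147.64 | $1,033.67 | $1,248.40
6 | $1,248.40 | $147.64 | $1,033.67 | $362.37
7 | $362.37 | $147.64 | $510.01 | $0.00
Balance reaches $0.00 in installment 7.

7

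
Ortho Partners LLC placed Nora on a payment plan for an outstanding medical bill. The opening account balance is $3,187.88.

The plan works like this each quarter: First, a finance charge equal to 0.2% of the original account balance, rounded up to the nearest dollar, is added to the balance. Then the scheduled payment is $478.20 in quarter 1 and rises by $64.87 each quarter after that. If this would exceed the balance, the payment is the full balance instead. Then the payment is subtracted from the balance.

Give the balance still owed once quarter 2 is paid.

Quarter 1: $3,187.88 +$7.00 interest = $3,194.88; pay $478.20 → $2,716.68
Quarter 2: $2,716.68 +$7.00 interest = $2,723.68; pay $543.07 → $2,180.61

$2,180.61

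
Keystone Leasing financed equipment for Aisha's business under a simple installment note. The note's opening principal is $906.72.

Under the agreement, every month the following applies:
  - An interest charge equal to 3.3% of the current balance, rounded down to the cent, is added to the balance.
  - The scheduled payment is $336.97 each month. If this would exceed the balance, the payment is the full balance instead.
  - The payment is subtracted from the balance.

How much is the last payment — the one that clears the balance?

# | Opening | Interest | Payment | End bal
1 | $906.72 | $29.92 | $336.97 | $599.67
2 | $599.67 | $19.78 | $336.97 | $282.48
3 | $282.48 | $9.32 | $291.80 | $0.00

$291.80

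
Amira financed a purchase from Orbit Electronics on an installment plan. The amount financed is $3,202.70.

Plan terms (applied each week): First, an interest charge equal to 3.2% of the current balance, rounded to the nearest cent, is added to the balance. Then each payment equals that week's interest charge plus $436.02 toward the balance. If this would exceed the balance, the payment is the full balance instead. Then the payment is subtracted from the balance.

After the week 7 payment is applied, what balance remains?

$150.56

Week 1: opening $3,202.70; interest $102.49 → $3,305.19; payment $538.51; balance $2,766.68
Week 2: opening $2,766.68; interest $88.53 → $2,855.21; payment $524.55; balance $2,330.66
Week 3: opening $2,330.66; interest $74.58 → $2,405.24; payment $510.60; balance $1,894.64
Week 4: opening $1,894.64; interest $60.63 → $1,955.27; payment $496.65; balance $1,458.62
Week 5: opening $1,458.62; interest $46.68 → $1,505.30; payment $482.70; balance $1,022.60
Week 6: opening $1,022.60; interest $32.72 → $1,055.32; payment $468.74; balance $586.58
Week 7: opening $586.58; interest $18.77 → $605.35; payment $454.79; balance $150.56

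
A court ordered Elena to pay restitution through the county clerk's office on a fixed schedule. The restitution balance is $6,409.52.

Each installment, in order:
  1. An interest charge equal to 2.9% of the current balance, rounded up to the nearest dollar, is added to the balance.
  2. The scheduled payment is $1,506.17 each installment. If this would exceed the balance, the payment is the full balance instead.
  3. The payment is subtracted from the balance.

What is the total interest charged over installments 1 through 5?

# | Opening | Interest | Payment | End bal
1 | $6,409.52 | $186.00 | $1,506.17 | $5,089.35
2 | $5,089.35 | $148.00 | $1,506.17 | $3,731.18
3 | $3,731.18 | $109.00 | $1,506.17 | $2,334.01
4 | $2,334.01 | $68.00 | $1,506.17 | $895.84
5 | $895.84 | $26.00 | $921.84 | $0.00
Total interest: $186.00 + $148.00 + $109.00 + $68.00 + $26.00 = $537.00

$537.00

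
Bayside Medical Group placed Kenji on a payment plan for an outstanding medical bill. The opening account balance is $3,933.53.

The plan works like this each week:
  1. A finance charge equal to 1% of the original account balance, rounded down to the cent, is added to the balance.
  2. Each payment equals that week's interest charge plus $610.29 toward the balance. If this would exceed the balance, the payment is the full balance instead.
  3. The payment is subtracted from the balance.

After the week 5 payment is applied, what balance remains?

$882.08

# | Opening | Interest | Payment | End bal
1 | $3,933.53 | $39.33 | $649.62 | $3,323.24
2 | $3,323.24 | $39.33 | $649.62 | $2,712.95
3 | $2,712.95 | $39.33 | $649.62 | $2,102.66
4 | $2,102.66 | $39.33 | $649.62 | $1,492.37
5 | $1,492.37 | $39.33 | $649.62 | $882.08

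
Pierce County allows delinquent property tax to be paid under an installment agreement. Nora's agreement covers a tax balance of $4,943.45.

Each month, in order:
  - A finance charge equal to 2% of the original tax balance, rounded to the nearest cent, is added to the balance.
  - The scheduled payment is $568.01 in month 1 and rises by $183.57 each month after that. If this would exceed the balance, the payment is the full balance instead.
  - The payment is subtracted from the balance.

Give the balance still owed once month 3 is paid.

# | Opening | Interest | Payment | End bal
1 | $4,943.45 | $98.87 | $568.01 | $4,474.31
2 | $4,474.31 | $98.87 | $751.58 | $3,821.60
3 | $3,821.60 | $98.87 | $935.15 | $2,985.32

$2,985.32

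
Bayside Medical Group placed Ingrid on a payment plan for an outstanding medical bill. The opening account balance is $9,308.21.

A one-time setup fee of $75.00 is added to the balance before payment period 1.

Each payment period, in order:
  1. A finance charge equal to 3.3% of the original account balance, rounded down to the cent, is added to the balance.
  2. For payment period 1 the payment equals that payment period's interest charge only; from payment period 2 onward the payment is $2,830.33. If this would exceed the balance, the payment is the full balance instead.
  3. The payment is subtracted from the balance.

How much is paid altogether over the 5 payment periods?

$10,919.06

Payment period 1: opening $9,383.21; interest $307.17 → $9,690.38; payment $307.17; balance $9,383.21
Payment period 2: opening $9,383.21; interest $307.17 → $9,690.38; payment $2,830.33; balance $6,860.05
Payment period 3: opening $6,860.05; interest $307.17 → $7,167.22; payment $2,830.33; balance $4,336.89
Payment period 4: opening $4,336.89; interest $307.17 → $4,644.06; payment $2,830.33; balance $1,813.73
Payment period 5: opening $1,813.73; interest $307.17 → $2,120.90; payment $2,120.90; balance $0.00
Total paid: $10,919.06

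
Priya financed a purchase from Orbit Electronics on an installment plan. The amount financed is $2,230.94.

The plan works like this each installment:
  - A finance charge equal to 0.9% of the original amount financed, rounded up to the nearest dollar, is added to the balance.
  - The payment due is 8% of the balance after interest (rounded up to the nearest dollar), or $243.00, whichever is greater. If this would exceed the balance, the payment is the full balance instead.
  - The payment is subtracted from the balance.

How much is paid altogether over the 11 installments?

# | Opening | Interest | Payment | End bal
1 | $2,230.94 | $21.00 | $243.00 | $2,008.94
2 | $2,008.94 | $21.00 | $243.00 | $1,786.94
3 | $1,786.94 | $21.00 | $243.00 | $1,564.94
4 | $1,564.94 | $21.00 | $243.00 | $1,342.94
5 | $1,342.94 | $21.00 | $243.00 | $1,120.94
6 | $1,120.94 | $21.00 | $243.00 | $898.94
7 | $898.94 | $21.00 | $243.00 | $676.94
8 | $676.94 | $21.00 | $243.00 | $454.94
9 | $454.94 | $21.00 | $243.00 | $232.94
10 | $232.94 | $21.00 | $243.00 | $10.94
11 | $10.94 | $21.00 | $31.94 | $0.00
Total paid: $2,461.94

$2,461.94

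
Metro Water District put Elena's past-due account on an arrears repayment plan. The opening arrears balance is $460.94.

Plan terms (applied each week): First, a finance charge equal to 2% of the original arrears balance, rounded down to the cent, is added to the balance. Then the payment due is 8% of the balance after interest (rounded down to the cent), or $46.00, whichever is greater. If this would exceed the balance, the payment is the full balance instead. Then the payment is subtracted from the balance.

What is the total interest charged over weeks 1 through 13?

$119.73

# | Opening | Interest | Payment | End bal
1 | $460.94 | $9.21 | $46.00 | $424.15
2 | $424.15 | $9.21 | $46.00 | $387.36
3 | $387.36 | $9.21 | $46.00 | $350.57
4 | $350.57 | $9.21 | $46.00 | $313.78
5 | $313.78 | $9.21 | $46.00 | $276.99
6 | $276.99 | $9.21 | $46.00 | $240.20
7 | $240.20 | $9.21 | $46.00 | $203.41
8 | $203.41 | $9.21 | $46.00 | $166.62
9 | $166.62 | $9.21 | $46.00 | $129.83
10 | $129.83 | $9.21 | $46.00 | $93.04
11 | $93.04 | $9.21 | $46.00 | $56.25
12 | $56.25 | $9.21 | $46.00 | $19.46
13 | $19.46 | $9.21 | $28.67 | $0.00
Total interest: $9.21 + $9.21 + $9.21 + $9.21 + $9.21 + $9.21 + $9.21 + $9.21 + $9.21 + $9.21 + $9.21 + $9.21 + $9.21 = $119.73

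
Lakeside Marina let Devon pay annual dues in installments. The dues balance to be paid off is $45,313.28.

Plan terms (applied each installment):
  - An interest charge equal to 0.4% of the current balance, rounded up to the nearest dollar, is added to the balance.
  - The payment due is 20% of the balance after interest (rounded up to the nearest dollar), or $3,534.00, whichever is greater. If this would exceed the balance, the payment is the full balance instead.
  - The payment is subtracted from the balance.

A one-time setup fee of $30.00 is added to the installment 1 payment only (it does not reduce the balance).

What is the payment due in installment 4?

$4,715.00

Installment 1: opening $45,313.28; interest $182.00 → $45,495.28; payment $9,100.00 (+ $30.00 fee); balance $36,395.28
Installment 2: opening $36,395.28; interest $146.00 → $36,541.28; payment $7,309.00; balance $29,232.28
Installment 3: opening $29,232.28; interest $117.00 → $29,349.28; payment $5,870.00; balance $23,479.28
Installment 4: opening $23,479.28; interest $94.00 → $23,573.28; payment $4,715.00; balance $18,858.28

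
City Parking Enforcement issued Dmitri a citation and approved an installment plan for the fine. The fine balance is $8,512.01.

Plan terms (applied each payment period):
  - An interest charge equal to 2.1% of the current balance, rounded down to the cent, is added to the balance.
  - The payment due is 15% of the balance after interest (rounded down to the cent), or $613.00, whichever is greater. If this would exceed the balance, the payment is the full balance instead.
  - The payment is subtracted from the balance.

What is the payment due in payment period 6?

$641.75

Payment period 1: opening $8,512.01; interest $178.75 → $8,690.76; payment $1,303.61; balance $7,387.15
Payment period 2: opening $7,387.15; interest $155.13 → $7,542.28; payment $1,131.34; balance $6,410.94
Payment period 3: opening $6,410.94; interest $134.62 → $6,545.56; payment $981.83; balance $5,563.73
Payment period 4: opening $5,563.73; interest $116.83 → $5,680.56; payment $852.08; balance $4,828.48
Payment period 5: opening $4,828.48; interest $101.39 → $4,929.87; payment $739.48; balance $4,190.39
Payment period 6: opening $4,190.39; interest $87.99 → $4,278.38; payment $641.75; balance $3,636.63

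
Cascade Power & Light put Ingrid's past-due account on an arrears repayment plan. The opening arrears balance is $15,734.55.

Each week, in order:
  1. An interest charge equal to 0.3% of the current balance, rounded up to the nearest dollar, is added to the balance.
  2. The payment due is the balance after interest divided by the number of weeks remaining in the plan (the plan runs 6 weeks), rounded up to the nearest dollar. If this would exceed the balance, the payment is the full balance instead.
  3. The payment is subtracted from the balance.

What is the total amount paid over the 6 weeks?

$15,902.55

Week 1: opening $15,734.55; interest $48.00 → $15,782.55; payment $2,631.00; balance $13,151.55
Week 2: opening $13,151.55; interest $40.00 → $13,191.55; payment $2,639.00; balance $10,552.55
Week 3: opening $10,552.55; interest $32.00 → $10,584.55; payment $2,647.00; balance $7,937.55
Week 4: opening $7,937.55; interest $24.00 → $7,961.55; payment $2,654.00; balance $5,307.55
Week 5: opening $5,307.55; interest $16.00 → $5,323.55; payment $2,662.00; balance $2,661.55
Week 6: opening $2,661.55; interest $8.00 → $2,669.55; payment $2,669.55; balance $0.00
Total paid: $15,902.55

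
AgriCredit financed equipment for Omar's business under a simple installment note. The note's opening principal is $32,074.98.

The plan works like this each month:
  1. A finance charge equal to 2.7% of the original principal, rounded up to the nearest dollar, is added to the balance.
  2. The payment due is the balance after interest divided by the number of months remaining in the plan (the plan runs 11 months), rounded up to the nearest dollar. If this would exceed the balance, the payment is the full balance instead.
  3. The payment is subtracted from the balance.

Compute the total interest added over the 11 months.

Month 1: opening $32,074.98; interest $867.00 → $32,941.98; payment $2,995.00; balance $29,946.98
Month 2: opening $29,946.98; interest $867.00 → $30,813.98; payment $3,082.00; balance $27,731.98
Month 3: opening $27,731.98; interest $867.00 → $28,598.98; payment $3,178.00; balance $25,420.98
Month 4: opening $25,420.98; interest $867.00 → $26,287.98; payment $3,286.00; balance $23,001.98
Month 5: opening $23,001.98; interest $867.00 → $23,868.98; payment $3,410.00; balance $20,458.98
Month 6: opening $20,458.98; interest $867.00 → $21,325.98; payment $3,555.00; balance $17,770.98
Month 7: opening $17,770.98; interest $867.00 → $18,637.98; payment $3,728.00; balance $14,909.98
Month 8: opening $14,909.98; interest $867.00 → $15,776.98; payment $3,945.00; balance $11,831.98
Month 9: opening $11,831.98; interest $867.00 → $12,698.98; payment $4,233.00; balance $8,465.98
Month 10: opening $8,465.98; interest $867.00 → $9,332.98; payment $4,667.00; balance $4,665.98
Month 11: opening $4,665.98; interest $867.00 → $5,532.98; payment $5,532.98; balance $0.00
Total interest: $867.00 + $867.00 + $867.00 + $867.00 + $867.00 + $867.00 + $867.00 + $867.00 + $867.00 + $867.00 + $867.00 = $9,537.00

$9,537.00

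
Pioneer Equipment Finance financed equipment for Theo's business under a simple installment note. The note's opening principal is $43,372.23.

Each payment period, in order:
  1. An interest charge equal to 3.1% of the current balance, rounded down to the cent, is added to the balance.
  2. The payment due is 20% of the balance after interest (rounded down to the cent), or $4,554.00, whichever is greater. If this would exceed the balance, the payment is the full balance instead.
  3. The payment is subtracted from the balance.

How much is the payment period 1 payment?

# | Opening | Interest | Payment | End bal
1 | $43,372.23 | $1,344.53 | $8,943.35 | $35,773.41

$8,943.35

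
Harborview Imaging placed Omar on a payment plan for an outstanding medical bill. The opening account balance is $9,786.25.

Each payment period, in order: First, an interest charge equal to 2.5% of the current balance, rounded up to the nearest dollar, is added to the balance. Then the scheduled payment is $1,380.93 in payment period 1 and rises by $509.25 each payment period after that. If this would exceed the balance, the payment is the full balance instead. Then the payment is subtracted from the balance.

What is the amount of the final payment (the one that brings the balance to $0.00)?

$2,013.03

# | Opening | Interest | Payment | End bal
1 | $9,786.25 | $245.00 | $1,380.93 | $8,650.32
2 | $8,650.32 | $217.00 | $1,890.18 | $6,977.14
3 | $6,977.14 | $175.00 | $2,399.43 | $4,752.71
4 | $4,752.71 | $119.00 | $2,908.68 | $1,963.03
5 | $1,963.03 | $50.00 | $2,013.03 | $0.00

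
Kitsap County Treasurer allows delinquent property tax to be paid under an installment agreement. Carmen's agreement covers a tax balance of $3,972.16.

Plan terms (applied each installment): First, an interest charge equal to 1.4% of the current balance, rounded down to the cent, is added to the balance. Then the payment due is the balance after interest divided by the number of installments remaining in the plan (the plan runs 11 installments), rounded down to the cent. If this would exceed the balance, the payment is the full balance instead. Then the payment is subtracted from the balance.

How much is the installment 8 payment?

$403.58

Installment 1: opening $3,972.16; interest $55.61 → $4,027.77; payment $366.16; balance $3,661.61
Installment 2: opening $3,661.61; interest $51.26 → $3,712.87; payment $371.28; balance $3,341.59
Installment 3: opening $3,341.59; interest $46.78 → $3,388.37; payment $376.48; balance $3,011.89
Installment 4: opening $3,011.89; interest $42.16 → $3,054.05; payment $381.75; balance $2,672.30
Installment 5: opening $2,672.30; interest $37.41 → $2,709.71; payment $387.10; balance $2,322.61
Installment 6: opening $2,322.61; interest $32.51 → $2,355.12; payment $392.52; balance $1,962.60
Installment 7: opening $1,962.60; interest $27.47 → $1,990.07; payment $398.01; balance $1,592.06
Installment 8: opening $1,592.06; interest $22.28 → $1,614.34; payment $403.58; balance $1,210.76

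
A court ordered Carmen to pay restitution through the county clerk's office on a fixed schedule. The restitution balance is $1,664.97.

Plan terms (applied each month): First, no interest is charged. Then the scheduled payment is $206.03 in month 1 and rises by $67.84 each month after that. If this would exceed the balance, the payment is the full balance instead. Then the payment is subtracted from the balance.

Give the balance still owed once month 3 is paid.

Month 1: opening $1,664.97; payment $206.03; balance $1,458.94
Month 2: opening $1,458.94; payment $273.87; balance $1,185.07
Month 3: opening $1,185.07; payment $341.71; balance $843.36

$843.36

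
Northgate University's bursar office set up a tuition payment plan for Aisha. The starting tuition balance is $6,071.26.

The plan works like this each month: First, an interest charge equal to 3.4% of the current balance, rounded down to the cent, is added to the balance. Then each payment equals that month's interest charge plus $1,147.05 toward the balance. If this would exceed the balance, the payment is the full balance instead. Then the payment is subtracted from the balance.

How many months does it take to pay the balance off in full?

6

Month 1: opening $6,071.26; interest $206.42 → $6,277.68; payment $1,353.47; balance $4,924.21
Month 2: opening $4,924.21; interest $167.42 → $5,091.63; payment $1,314.47; balance $3,777.16
Month 3: opening $3,777.16; interest $128.42 → $3,905.58; payment $1,275.47; balance $2,630.11
Month 4: opening $2,630.11; interest $89.42 → $2,719.53; payment $1,236.47; balance $1,483.06
Month 5: opening $1,483.06; interest $50.42 → $1,533.48; payment $1,197.47; balance $336.01
Month 6: opening $336.01; interest $11.42 → $347.43; payment $347.43; balance $0.00
Balance reaches $0.00 in month 6.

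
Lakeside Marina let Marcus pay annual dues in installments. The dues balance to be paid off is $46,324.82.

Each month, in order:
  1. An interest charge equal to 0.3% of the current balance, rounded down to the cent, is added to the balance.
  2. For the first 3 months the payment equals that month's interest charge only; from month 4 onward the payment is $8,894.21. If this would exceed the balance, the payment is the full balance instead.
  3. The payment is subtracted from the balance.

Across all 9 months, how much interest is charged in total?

Month 1: opening $46,324.82; interest $138.97 → $46,463.79; payment $138.97; balance $46,324.82
Month 2: opening $46,324.82; interest $138.97 → $46,463.79; payment $138.97; balance $46,324.82
Month 3: opening $46,324.82; interest $138.97 → $46,463.79; payment $138.97; balance $46,324.82
Month 4: opening $46,324.82; interest $138.97 → $46,463.79; payment $8,894.21; balance $37,569.58
Month 5: opening $37,569.58; interest $112.70 → $37,682.28; payment $8,894.21; balance $28,788.07
Month 6: opening $28,788.07; interest $86.36 → $28,874.43; payment $8,894.21; balance $19,980.22
Month 7: opening $19,980.22; interest $59.94 → $20,040.16; payment $8,894.21; balance $11,145.95
Month 8: opening $11,145.95; interest $33.43 → $11,179.38; payment $8,894.21; balance $2,285.17
Month 9: opening $2,285.17; interest $6.85 → $2,292.02; payment $2,292.02; balance $0.00
Total interest: $138.97 + $138.97 + $138.97 + $138.97 + $112.70 + $86.36 + $59.94 + $33.43 + $6.85 = $855.16

$855.16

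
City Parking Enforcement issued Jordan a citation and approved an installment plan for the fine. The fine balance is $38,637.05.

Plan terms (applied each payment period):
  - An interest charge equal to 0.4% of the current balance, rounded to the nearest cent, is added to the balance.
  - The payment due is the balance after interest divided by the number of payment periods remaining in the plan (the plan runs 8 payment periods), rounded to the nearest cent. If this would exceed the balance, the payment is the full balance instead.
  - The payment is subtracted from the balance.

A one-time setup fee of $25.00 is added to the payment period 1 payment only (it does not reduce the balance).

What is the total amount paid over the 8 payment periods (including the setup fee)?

$39,364.05

Payment period 1: opening $38,637.05; interest $154.55 → $38,791.60; payment $4,848.95 (+ $25.00 fee); balance $33,942.65
Payment period 2: opening $33,942.65; interest $135.77 → $34,078.42; payment $4,868.35; balance $29,210.07
Payment period 3: opening $29,210.07; interest $116.84 → $29,326.91; payment $4,887.82; balance $24,439.09
Payment period 4: opening $24,439.09; interest $97.76 → $24,536.85; payment $4,907.37; balance $19,629.48
Payment period 5: opening $19,629.48; interest $78.52 → $19,708.00; payment $4,927.00; balance $14,781.00
Payment period 6: opening $14,781.00; interest $59.12 → $14,840.12; payment $4,946.71; balance $9,893.41
Payment period 7: opening $9,893.41; interest $39.57 → $9,932.98; payment $4,966.49; balance $4,966.49
Payment period 8: opening $4,966.49; interest $19.87 → $4,986.36; payment $4,986.36; balance $0.00
Total paid: $39,364.05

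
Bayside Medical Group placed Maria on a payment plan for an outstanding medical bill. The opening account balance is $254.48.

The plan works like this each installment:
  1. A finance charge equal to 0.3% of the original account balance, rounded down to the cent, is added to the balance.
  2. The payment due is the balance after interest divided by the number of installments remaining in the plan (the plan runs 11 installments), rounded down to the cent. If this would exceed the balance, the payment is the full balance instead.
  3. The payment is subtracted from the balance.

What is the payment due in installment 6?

# | Opening | Interest | Payment | End bal
1 | $254.48 | $0.76 | $23.20 | $232.04
2 | $232.04 | $0.76 | $23.28 | $209.52
3 | $209.52 | $0.76 | $23.36 | $186.92
4 | $186.92 | $0.76 | $23.46 | $164.22
5 | $164.22 | $0.76 | $23.56 | $141.42
6 | $141.42 | $0.76 | $23.69 | $118.49

$23.69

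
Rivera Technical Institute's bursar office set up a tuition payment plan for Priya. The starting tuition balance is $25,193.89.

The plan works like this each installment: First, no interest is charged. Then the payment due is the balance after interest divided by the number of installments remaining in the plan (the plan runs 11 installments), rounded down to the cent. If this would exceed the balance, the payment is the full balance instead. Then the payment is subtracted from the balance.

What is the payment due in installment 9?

# | Opening | Payment | End bal
1 | $25,193.89 | $2,290.35 | $22,903.54
2 | $22,903.54 | $2,290.35 | $20,613.19
3 | $20,613.19 | $2,290.35 | $18,322.84
4 | $18,322.84 | $2,290.35 | $16,032.49
5 | $16,032.49 | $2,290.35 | $13,742.14
6 | $13,742.14 | $2,290.35 | $11,451.79
7 | $11,451.79 | $2,290.35 | $9,161.44
8 | $9,161.44 | $2,290.36 | $6,871.08
9 | $6,871.08 | $2,290.36 | $4,580.72

$2,290.36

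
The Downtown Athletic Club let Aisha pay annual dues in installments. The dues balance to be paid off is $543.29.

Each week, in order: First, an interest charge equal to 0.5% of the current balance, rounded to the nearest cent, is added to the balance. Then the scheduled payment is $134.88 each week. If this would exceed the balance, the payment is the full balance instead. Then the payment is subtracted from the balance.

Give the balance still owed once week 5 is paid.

$0.00

# | Opening | Interest | Payment | End bal
1 | $543.29 | $2.72 | $134.88 | $411.13
2 | $411.13 | $2.06 | $134.88 | $278.31
3 | $278.31 | $1.39 | $134.88 | $144.82
4 | $144.82 | $0.72 | $134.88 | $10.66
5 | $10.66 | $0.05 | $10.71 | $0.00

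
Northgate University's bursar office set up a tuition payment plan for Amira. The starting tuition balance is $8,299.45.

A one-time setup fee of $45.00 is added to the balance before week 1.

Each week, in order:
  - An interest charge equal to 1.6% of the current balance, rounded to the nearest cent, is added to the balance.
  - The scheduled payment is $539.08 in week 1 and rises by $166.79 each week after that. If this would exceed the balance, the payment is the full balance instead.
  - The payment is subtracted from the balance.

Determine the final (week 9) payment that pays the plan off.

Week 1: $8,344.45 +$133.51 interest = $8,477.96; pay $539.08 → $7,938.88
Week 2: $7,938.88 +$127.02 interest = $8,065.90; pay $705.87 → $7,360.03
Week 3: $7,360.03 +$117.76 interest = $7,477.79; pay $872.66 → $6,605.13
Week 4: $6,605.13 +$105.68 interest = $6,710.81; pay $1,039.45 → $5,671.36
Week 5: $5,671.36 +$90.74 interest = $5,762.10; pay $1,206.24 → $4,555.86
Week 6: $4,555.86 +$72.89 interest = $4,628.75; pay $1,373.03 → $3,255.72
Week 7: $3,255.72 +$52.09 interest = $3,307.81; pay $1,539.82 → $1,767.99
Week 8: $1,767.99 +$28.29 interest = $1,796.28; pay $1,706.61 → $89.67
Week 9: $89.67 +$1.43 interest = $91.10; pay $91.10 → $0.00

$91.10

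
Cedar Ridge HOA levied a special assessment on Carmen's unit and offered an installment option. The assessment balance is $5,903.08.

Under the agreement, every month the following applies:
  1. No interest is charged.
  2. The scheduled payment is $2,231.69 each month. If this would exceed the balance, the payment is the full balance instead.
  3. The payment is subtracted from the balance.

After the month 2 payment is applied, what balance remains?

Month 1: opening $5,903.08; payment $2,231.69; balance $3,671.39
Month 2: opening $3,671.39; payment $2,231.69; balance $1,439.70

$1,439.70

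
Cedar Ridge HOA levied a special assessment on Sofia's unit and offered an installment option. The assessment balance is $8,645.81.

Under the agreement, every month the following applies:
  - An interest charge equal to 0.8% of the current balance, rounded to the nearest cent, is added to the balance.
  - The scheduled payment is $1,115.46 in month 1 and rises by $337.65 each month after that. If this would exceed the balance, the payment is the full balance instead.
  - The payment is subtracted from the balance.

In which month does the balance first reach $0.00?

5

Month 1: opening $8,645.81; interest $69.17 → $8,714.98; payment $1,115.46; balance $7,599.52
Month 2: opening $7,599.52; interest $60.80 → $7,660.32; payment $1,453.11; balance $6,207.21
Month 3: opening $6,207.21; interest $49.66 → $6,256.87; payment $1,790.76; balance $4,466.11
Month 4: opening $4,466.11; interest $35.73 → $4,501.84; payment $2,128.41; balance $2,373.43
Month 5: opening $2,373.43; interest $18.99 → $2,392.42; payment $2,392.42; balance $0.00
Balance reaches $0.00 in month 5.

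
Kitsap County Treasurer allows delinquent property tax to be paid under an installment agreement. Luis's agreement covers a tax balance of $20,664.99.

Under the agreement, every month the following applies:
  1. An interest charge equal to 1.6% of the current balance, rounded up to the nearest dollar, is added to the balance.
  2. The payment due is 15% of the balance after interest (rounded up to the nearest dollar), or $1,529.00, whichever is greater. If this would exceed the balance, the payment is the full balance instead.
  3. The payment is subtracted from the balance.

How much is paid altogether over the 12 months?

Month 1: opening $20,664.99; interest $331.00 → $20,995.99; payment $3,150.00; balance $17,845.99
Month 2: opening $17,845.99; interest $286.00 → $18,131.99; payment $2,720.00; balance $15,411.99
Month 3: opening $15,411.99; interest $247.00 → $15,658.99; payment $2,349.00; balance $13,309.99
Month 4: opening $13,309.99; interest $213.00 → $13,522.99; payment $2,029.00; balance $11,493.99
Month 5: opening $11,493.99; interest $184.00 → $11,677.99; payment $1,752.00; balance $9,925.99
Month 6: opening $9,925.99; interest $159.00 → $10,084.99; payment $1,529.00; balance $8,555.99
Month 7: opening $8,555.99; interest $137.00 → $8,692.99; payment $1,529.00; balance $7,163.99
Month 8: opening $7,163.99; interest $115.00 → $7,278.99; payment $1,529.00; balance $5,749.99
Month 9: opening $5,749.99; interest $92.00 → $5,841.99; payment $1,529.00; balance $4,312.99
Month 10: opening $4,312.99; interest $70.00 → $4,382.99; payment $1,529.00; balance $2,853.99
Month 11: opening $2,853.99; interest $46.00 → $2,899.99; payment $1,529.00; balance $1,370.99
Month 12: opening $1,370.99; interest $22.00 → $1,392.99; payment $1,392.99; balance $0.00
Total paid: $22,566.99

$22,566.99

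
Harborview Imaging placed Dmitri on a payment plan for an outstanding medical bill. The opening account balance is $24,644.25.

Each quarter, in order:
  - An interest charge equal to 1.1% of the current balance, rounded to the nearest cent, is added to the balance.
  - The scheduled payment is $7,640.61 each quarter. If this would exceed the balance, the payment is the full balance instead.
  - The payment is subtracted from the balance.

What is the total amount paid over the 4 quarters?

$25,238.64

Quarter 1: opening $24,644.25; interest $271.09 → $24,915.34; payment $7,640.61; balance $17,274.73
Quarter 2: opening $17,274.73; interest $190.02 → $17,464.75; payment $7,640.61; balance $9,824.14
Quarter 3: opening $9,824.14; interest $108.07 → $9,932.21; payment $7,640.61; balance $2,291.60
Quarter 4: opening $2,291.60; interest $25.21 → $2,316.81; payment $2,316.81; balance $0.00
Total paid: $25,238.64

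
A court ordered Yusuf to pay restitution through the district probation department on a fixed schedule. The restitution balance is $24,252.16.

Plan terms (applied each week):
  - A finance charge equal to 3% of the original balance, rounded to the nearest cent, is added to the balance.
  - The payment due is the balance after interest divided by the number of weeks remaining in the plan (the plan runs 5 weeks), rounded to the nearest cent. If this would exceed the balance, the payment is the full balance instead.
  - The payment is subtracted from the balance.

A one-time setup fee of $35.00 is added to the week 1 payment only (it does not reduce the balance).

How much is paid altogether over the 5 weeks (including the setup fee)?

Week 1: $24,252.16 +$727.56 interest = $24,979.72; pay $4,995.94 (+ $35.00 fee) → $19,983.78
Week 2: $19,983.78 +$727.56 interest = $20,711.34; pay $5,177.84 → $15,533.50
Week 3: $15,533.50 +$727.56 interest = $16,261.06; pay $5,420.35 → $10,840.71
Week 4: $10,840.71 +$727.56 interest = $11,568.27; pay $5,784.14 → $5,784.13
Week 5: $5,784.13 +$727.56 interest = $6,511.69; pay $6,511.69 → $0.00
Total paid: $27,924.96

$27,924.96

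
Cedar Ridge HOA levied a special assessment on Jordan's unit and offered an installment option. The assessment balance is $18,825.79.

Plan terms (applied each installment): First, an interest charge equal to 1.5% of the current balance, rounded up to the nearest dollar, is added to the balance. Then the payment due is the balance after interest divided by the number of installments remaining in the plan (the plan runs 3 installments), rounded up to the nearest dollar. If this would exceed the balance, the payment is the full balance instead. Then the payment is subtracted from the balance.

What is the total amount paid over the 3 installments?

$19,397.79

Installment 1: $18,825.79 +$283.00 interest = $19,108.79; pay $6,370.00 → $12,738.79
Installment 2: $12,738.79 +$192.00 interest = $12,930.79; pay $6,466.00 → $6,464.79
Installment 3: $6,464.79 +$97.00 interest = $6,561.79; pay $6,561.79 → $0.00
Total paid: $19,397.79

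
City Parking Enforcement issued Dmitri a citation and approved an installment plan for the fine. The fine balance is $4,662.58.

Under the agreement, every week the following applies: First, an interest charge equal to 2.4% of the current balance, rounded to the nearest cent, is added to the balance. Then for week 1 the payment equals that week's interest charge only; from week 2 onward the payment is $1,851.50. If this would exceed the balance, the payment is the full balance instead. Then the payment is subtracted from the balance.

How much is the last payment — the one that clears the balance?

Week 1: $4,662.58 +$111.90 interest = $4,774.48; pay $111.90 → $4,662.58
Week 2: $4,662.58 +$111.90 interest = $4,774.48; pay $1,851.50 → $2,922.98
Week 3: $2,922.98 +$70.15 interest = $2,993.13; pay $1,851.50 → $1,141.63
Week 4: $1,141.63 +$27.40 interest = $1,169.03; pay $1,169.03 → $0.00

$1,169.03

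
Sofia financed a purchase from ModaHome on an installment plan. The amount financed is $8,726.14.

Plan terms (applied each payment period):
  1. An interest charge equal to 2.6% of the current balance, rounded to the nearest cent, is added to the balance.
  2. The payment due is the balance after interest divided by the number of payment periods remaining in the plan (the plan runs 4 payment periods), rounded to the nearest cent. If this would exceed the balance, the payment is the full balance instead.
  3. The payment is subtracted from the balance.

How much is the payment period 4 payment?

# | Opening | Interest | Payment | End bal
1 | $8,726.14 | $226.88 | $2,238.26 | $6,714.76
2 | $6,714.76 | $174.58 | $2,296.45 | $4,592.89
3 | $4,592.89 | $119.42 | $2,356.16 | $2,356.15
4 | $2,356.15 | $61.26 | $2,417.41 | $0.00

$2,417.41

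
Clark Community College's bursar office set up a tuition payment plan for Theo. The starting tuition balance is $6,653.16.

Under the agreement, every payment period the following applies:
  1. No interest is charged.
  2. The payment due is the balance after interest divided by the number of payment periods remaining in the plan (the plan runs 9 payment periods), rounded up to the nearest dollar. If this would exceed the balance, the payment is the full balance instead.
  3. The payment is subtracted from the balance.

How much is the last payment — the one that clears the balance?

Payment period 1: opening $6,653.16; payment $740.00; balance $5,913.16
Payment period 2: opening $5,913.16; payment $740.00; balance $5,173.16
Payment period 3: opening $5,173.16; payment $740.00; balance $4,433.16
Payment period 4: opening $4,433.16; payment $739.00; balance $3,694.16
Payment period 5: opening $3,694.16; payment $739.00; balance $2,955.16
Payment period 6: opening $2,955.16; payment $739.00; balance $2,216.16
Payment period 7: opening $2,216.16; payment $739.00; balance $1,477.16
Payment period 8: opening $1,477.16; payment $739.00; balance $738.16
Payment period 9: opening $738.16; payment $738.16; balance $0.00

$738.16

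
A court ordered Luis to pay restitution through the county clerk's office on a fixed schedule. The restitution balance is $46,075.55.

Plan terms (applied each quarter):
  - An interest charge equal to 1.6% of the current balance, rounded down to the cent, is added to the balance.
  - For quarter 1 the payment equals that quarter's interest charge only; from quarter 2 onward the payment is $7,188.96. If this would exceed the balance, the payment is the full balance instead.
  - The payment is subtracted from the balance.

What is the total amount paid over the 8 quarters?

$49,746.66

Quarter 1: opening $46,075.55; interest $737.20 → $46,812.75; payment $737.20; balance $46,075.55
Quarter 2: opening $46,075.55; interest $737.20 → $46,812.75; payment $7,188.96; balance $39,623.79
Quarter 3: opening $39,623.79; interest $633.98 → $40,257.77; payment $7,188.96; balance $33,068.81
Quarter 4: opening $33,068.81; interest $529.10 → $33,597.91; payment $7,188.96; balance $26,408.95
Quarter 5: opening $26,408.95; interest $422.54 → $26,831.49; payment $7,188.96; balance $19,642.53
Quarter 6: opening $19,642.53; interest $314.28 → $19,956.81; payment $7,188.96; balance $12,767.85
Quarter 7: opening $12,767.85; interest $204.28 → $12,972.13; payment $7,188.96; balance $5,783.17
Quarter 8: opening $5,783.17; interest $92.53 → $5,875.70; payment $5,875.70; balance $0.00
Total paid: $49,746.66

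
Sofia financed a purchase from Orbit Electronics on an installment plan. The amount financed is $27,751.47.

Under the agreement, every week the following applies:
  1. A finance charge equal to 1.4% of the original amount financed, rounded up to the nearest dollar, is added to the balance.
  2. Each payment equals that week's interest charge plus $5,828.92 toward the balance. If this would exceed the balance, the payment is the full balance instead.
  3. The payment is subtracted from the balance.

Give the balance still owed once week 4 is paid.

Week 1: $27,751.47 +$389.00 interest = $28,140.47; pay $6,217.92 → $21,922.55
Week 2: $21,922.55 +$389.00 interest = $22,311.55; pay $6,217.92 → $16,093.63
Week 3: $16,093.63 +$389.00 interest = $16,482.63; pay $6,217.92 → $10,264.71
Week 4: $10,264.71 +$389.00 interest = $10,653.71; pay $6,217.92 → $4,435.79

$4,435.79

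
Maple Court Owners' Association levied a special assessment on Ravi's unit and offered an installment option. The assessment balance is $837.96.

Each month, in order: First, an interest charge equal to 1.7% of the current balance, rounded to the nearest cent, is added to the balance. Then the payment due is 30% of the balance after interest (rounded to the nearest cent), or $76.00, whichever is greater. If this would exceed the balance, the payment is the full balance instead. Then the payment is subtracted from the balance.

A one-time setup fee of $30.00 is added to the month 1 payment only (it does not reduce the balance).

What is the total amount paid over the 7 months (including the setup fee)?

Month 1: $837.96 +$14.25 interest = $852.21; pay $255.66 (+ $30.00 fee) → $596.55
Month 2: $596.55 +$10.14 interest = $606.69; pay $182.01 → $424.68
Month 3: $424.68 +$7.22 interest = $431.90; pay $129.57 → $302.33
Month 4: $302.33 +$5.14 interest = $307.47; pay $92.24 → $215.23
Month 5: $215.23 +$3.66 interest = $218.89; pay $76.00 → $142.89
Month 6: $142.89 +$2.43 interest = $145.32; pay $76.00 → $69.32
Month 7: $69.32 +$1.18 interest = $70.50; pay $70.50 → $0.00
Total paid: $911.98

$911.98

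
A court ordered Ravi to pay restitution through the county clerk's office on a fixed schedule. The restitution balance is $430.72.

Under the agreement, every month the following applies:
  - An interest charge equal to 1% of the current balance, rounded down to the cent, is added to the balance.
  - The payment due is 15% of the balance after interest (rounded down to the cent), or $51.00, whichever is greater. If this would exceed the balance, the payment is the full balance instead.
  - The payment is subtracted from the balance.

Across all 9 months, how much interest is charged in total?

Month 1: $430.72 +$4.30 interest = $435.02; pay $65.25 → $369.77
Month 2: $369.77 +$3.69 interest = $373.46; pay $56.01 → $317.45
Month 3: $317.45 +$3.17 interest = $320.62; pay $51.00 → $269.62
Month 4: $269.62 +$2.69 interest = $272.31; pay $51.00 → $221.31
Month 5: $221.31 +$2.21 interest = $223.52; pay $51.00 → $172.52
Month 6: $172.52 +$1.72 interest = $174.24; pay $51.00 → $123.24
Month 7: $123.24 +$1.23 interest = $124.47; pay $51.00 → $73.47
Month 8: $73.47 +$0.73 interest = $74.20; pay $51.00 → $23.20
Month 9: $23.20 +$0.23 interest = $23.43; pay $23.43 → $0.00
Total interest: $4.30 + $3.69 + $3.17 + $2.69 + $2.21 + $1.72 + $1.23 + $0.73 + $0.23 = $19.97

$19.97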